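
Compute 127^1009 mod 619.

Using repeated squaring:
1009 in binary is 1111110001, i.e. 1009 = 512 + 256 + 128 + 64 + 32 + 16 + 1.
127^1 ≡ 127 (mod 619)
127^2 ≡ 127^2 = 16129 ≡ 35 (mod 619)
127^4 ≡ 35^2 = 1225 ≡ 606 (mod 619)
127^8 ≡ 606^2 = 367236 ≡ 169 (mod 619)
127^16 ≡ 169^2 = 28561 ≡ 87 (mod 619)
127^32 ≡ 87^2 = 7569 ≡ 141 (mod 619)
127^64 ≡ 141^2 = 19881 ≡ 73 (mod 619)
127^128 ≡ 73^2 = 5329 ≡ 377 (mod 619)
127^256 ≡ 377^2 = 142129 ≡ 378 (mod 619)
127^512 ≡ 378^2 = 142884 ≡ 514 (mod 619)
127^1009 = 127^512 * 127^256 * 127^128 * 127^64 * 127^32 * 127^16 * 127^1 ≡ 514 * 378 * 377 * 73 * 141 * 87 * 127 (mod 619).
Accumulate the product:
514 * 378 = 194292 ≡ 545
545 * 377 = 205465 ≡ 576
576 * 73 = 42048 ≡ 575
575 * 141 = 81075 ≡ 605
605 * 87 = 52635 ≡ 20
20 * 127 = 2540 ≡ 64

64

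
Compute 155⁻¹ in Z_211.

By the extended Euclidean algorithm:
211 = 1×155 + 56
155 = 2×56 + 43
56 = 1×43 + 13
43 = 3×13 + 4
13 = 3×4 + 1
4 = 4×1 + 0
gcd(155, 211) = 1, so the inverse exists.
Bézout: 1 = 36×211 − 49×155.
So 155⁻¹ ≡ −49 ≡ 162 (mod 211).

162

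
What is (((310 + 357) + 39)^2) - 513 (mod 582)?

313

310 + 357 = 667 ≡ 85 (mod 582)
85 + 39 = 124
(124)^2 ≡ 244 (mod 582)
244 - 513 = -269 ≡ 313 (mod 582)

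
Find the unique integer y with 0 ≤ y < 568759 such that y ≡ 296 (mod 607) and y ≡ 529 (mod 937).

153260

607⁻¹ mod 937: 607×548 ≡ 1 (mod 937), so 607⁻¹ ≡ 548.
y = 296 + 607×((529 − 296)×548 mod 937) = 296 + 607×252 = 153260.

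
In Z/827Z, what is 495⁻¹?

137

827 = 1*495 + 332
495 = 1*332 + 163
332 = 2*163 + 6
163 = 27*6 + 1
6 = 6*1 + 0
gcd(495, 827) = 1, so the inverse exists.
Back-substitute for 1:
1 = 1*163 − 27*6
  = −27*332 + 55*163
  = 55*495 − 82*332
  = −82*827 + 137*495
So 495⁻¹ ≡ 137 (mod 827).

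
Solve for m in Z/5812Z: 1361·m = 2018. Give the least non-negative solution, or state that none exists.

gcd(1361, 5812) = 1, so a unique solution mod 5812 exists.
1361⁻¹ ≡ 4817 (mod 5812).
m ≡ 4817·2018 ≡ 3042 (mod 5812).

3042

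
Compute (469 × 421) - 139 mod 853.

267

469 × 421 = 197449 ≡ 406 (mod 853)
406 - 139 = 267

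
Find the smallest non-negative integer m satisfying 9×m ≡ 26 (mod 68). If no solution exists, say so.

18

gcd(9, 68) = 1, so a unique solution mod 68 exists.
9⁻¹ ≡ 53 (mod 68).
m ≡ 53×26 ≡ 18 (mod 68).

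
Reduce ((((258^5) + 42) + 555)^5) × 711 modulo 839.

(258)^5 ≡ 70 (mod 839)
70 + 42 = 112
112 + 555 = 667
(667)^5 ≡ 595 (mod 839)
595 × 711 = 423045 ≡ 189 (mod 839)

189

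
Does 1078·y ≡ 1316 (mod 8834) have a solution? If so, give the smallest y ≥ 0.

gcd(1078, 8834) = 14, and 14 | 1316, so solutions exist.
Divide through by 14: 77·y ≡ 94 (mod 631).
77⁻¹ ≡ 336 (mod 631).
y ≡ 336·94 ≡ 34 (mod 631).
The smallest non-negative solution is y = 34.

34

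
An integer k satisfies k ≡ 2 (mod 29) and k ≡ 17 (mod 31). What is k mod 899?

234

29⁻¹ mod 31: 29·15 ≡ 1 (mod 31), so 29⁻¹ ≡ 15.
k = 2 + 29·((17 − 2)·15 mod 31) = 2 + 29·8 = 234.
Check: 234 mod 29 = 2, 234 mod 31 = 17. ✓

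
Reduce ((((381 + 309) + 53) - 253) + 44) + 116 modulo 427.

381 + 309 = 690 ≡ 263 (mod 427)
263 + 53 = 316
316 - 253 = 63
63 + 44 = 107
107 + 116 = 223

223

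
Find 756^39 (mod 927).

243

Using repeated squaring:
39 in binary is 100111, i.e. 39 = 32 + 4 + 2 + 1.
756^1 ≡ 756 (mod 927)
756^2 ≡ 756^2 = 571536 ≡ 504 (mod 927)
756^4 ≡ 504^2 = 254016 ≡ 18 (mod 927)
756^8 ≡ 18^2 = 324 (mod 927)
756^16 ≡ 324^2 = 104976 ≡ 225 (mod 927)
756^32 ≡ 225^2 = 50625 ≡ 567 (mod 927)
756^39 = 756^32 · 756^4 · 756^2 · 756^1 ≡ 567 · 18 · 504 · 756 (mod 927).
Accumulate the product:
567 · 18 = 10206 ≡ 9
9 · 504 = 4536 ≡ 828
828 · 756 = 625968 ≡ 243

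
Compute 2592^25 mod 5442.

25 in binary is 11001, i.e. 25 = 16 + 8 + 1.
2592^1 ≡ 2592 (mod 5442)
2592^2 ≡ 2592^2 = 6718464 ≡ 3036 (mod 5442)
2592^4 ≡ 3036^2 = 9217296 ≡ 3990 (mod 5442)
2592^8 ≡ 3990^2 = 15920100 ≡ 2250 (mod 5442)
2592^16 ≡ 2250^2 = 5062500 ≡ 1440 (mod 5442)
2592^25 = 2592^16 × 2592^8 × 2592^1 ≡ 1440 × 2250 × 2592 (mod 5442).
Accumulate the product:
1440 × 2250 = 3240000 ≡ 2010
2010 × 2592 = 5209920 ≡ 1926

1926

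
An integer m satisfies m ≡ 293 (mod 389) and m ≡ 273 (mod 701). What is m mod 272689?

389⁻¹ mod 701: 389*173 ≡ 1 (mod 701), so 389⁻¹ ≡ 173.
m = 293 + 389*((273 − 293)*173 mod 701) = 293 + 389*45 = 17798.

17798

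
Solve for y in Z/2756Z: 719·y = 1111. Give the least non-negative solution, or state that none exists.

749

gcd(719, 2756) = 1, so a unique solution mod 2756 exists.
719⁻¹ ≡ 23 (mod 2756).
y ≡ 23·1111 ≡ 749 (mod 2756).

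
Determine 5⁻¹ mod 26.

By the extended Euclidean algorithm:
26 = 5·5 + 1
5 = 5·1 + 0
gcd(5, 26) = 1, so the inverse exists.
Bézout: 1 = 1·26 − 5·5.
So 5⁻¹ ≡ −5 ≡ 21 (mod 26).

21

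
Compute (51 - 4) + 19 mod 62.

4

51 - 4 = 47
47 + 19 = 66 ≡ 4 (mod 62)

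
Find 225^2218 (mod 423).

162

2218 in binary is 100010101010, i.e. 2218 = 2048 + 128 + 32 + 8 + 2.
225^1 ≡ 225 (mod 423)
225^2 ≡ 225^2 = 50625 ≡ 288 (mod 423)
225^4 ≡ 288^2 = 82944 ≡ 36 (mod 423)
225^8 ≡ 36^2 = 1296 ≡ 27 (mod 423)
225^16 ≡ 27^2 = 729 ≡ 306 (mod 423)
225^32 ≡ 306^2 = 93636 ≡ 153 (mod 423)
225^64 ≡ 153^2 = 23409 ≡ 144 (mod 423)
225^128 ≡ 144^2 = 20736 ≡ 9 (mod 423)
225^256 ≡ 9^2 = 81 (mod 423)
225^512 ≡ 81^2 = 6561 ≡ 216 (mod 423)
225^1024 ≡ 216^2 = 46656 ≡ 126 (mod 423)
225^2048 ≡ 126^2 = 15876 ≡ 225 (mod 423)
225^2218 = 225^2048 × 225^128 × 225^32 × 225^8 × 225^2 ≡ 225 × 9 × 153 × 27 × 288 (mod 423).
Accumulate the product:
225 × 9 = 2025 ≡ 333
333 × 153 = 50949 ≡ 189
189 × 27 = 5103 ≡ 27
27 × 288 = 7776 ≡ 162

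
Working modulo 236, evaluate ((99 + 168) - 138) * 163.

99 + 168 = 267 ≡ 31 (mod 236)
31 - 138 = -107 ≡ 129 (mod 236)
129 * 163 = 21027 ≡ 23 (mod 236)

23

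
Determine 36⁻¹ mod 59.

Run the extended Euclidean algorithm:
59 = 1·36 + 23
36 = 1·23 + 13
23 = 1·13 + 10
13 = 1·10 + 3
10 = 3·3 + 1
3 = 3·1 + 0
gcd(36, 59) = 1, so the inverse exists.
Back-substitute for 1:
1 = 1·10 − 3·3
  = −3·13 + 4·10
  = 4·23 − 7·13
  = −7·36 + 11·23
  = 11·59 − 18·36
So 36⁻¹ ≡ −18 ≡ 41 (mod 59).

41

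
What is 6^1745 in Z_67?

35

By square-and-multiply:
1745 in binary is 11011010001, i.e. 1745 = 1024 + 512 + 128 + 64 + 16 + 1.
6^1 ≡ 6 (mod 67)
6^2 ≡ 6^2 = 36 (mod 67)
6^4 ≡ 36^2 = 1296 ≡ 23 (mod 67)
6^8 ≡ 23^2 = 529 ≡ 60 (mod 67)
6^16 ≡ 60^2 = 3600 ≡ 49 (mod 67)
6^32 ≡ 49^2 = 2401 ≡ 56 (mod 67)
6^64 ≡ 56^2 = 3136 ≡ 54 (mod 67)
6^128 ≡ 54^2 = 2916 ≡ 35 (mod 67)
6^256 ≡ 35^2 = 1225 ≡ 19 (mod 67)
6^512 ≡ 19^2 = 361 ≡ 26 (mod 67)
6^1024 ≡ 26^2 = 676 ≡ 6 (mod 67)
6^1745 = 6^1024 * 6^512 * 6^128 * 6^64 * 6^16 * 6^1 ≡ 6 * 26 * 35 * 54 * 49 * 6 (mod 67).
Accumulate the product:
6 * 26 = 156 ≡ 22
22 * 35 = 770 ≡ 33
33 * 54 = 1782 ≡ 40
40 * 49 = 1960 ≡ 17
17 * 6 = 102 ≡ 35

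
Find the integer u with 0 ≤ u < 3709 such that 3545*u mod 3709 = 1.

Apply the Euclidean algorithm and back-substitute:
3709 = 1·3545 + 164
3545 = 21·164 + 101
164 = 1·101 + 63
101 = 1·63 + 38
63 = 1·38 + 25
38 = 1·25 + 13
25 = 1·13 + 12
13 = 1·12 + 1
12 = 12·1 + 0
gcd(3545, 3709) = 1, so the inverse exists.
Bézout: 1 = −281·3709 + 294·3545.
So 3545⁻¹ ≡ 294 (mod 3709).

294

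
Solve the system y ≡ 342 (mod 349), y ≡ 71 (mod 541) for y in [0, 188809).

349⁻¹ mod 541: 349·510 ≡ 1 (mod 541), so 349⁻¹ ≡ 510.
y = 342 + 349·((71 − 342)·510 mod 541) = 342 + 349·286 = 100156.

100156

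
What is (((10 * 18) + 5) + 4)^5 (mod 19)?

18

10 * 18 = 180 ≡ 9 (mod 19)
9 + 5 = 14
14 + 4 = 18
(18)^5 ≡ 18 (mod 19)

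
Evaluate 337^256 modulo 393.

337^1 ≡ 337 (mod 393)
337^2 ≡ 337^2 = 113569 ≡ 385 (mod 393)
337^4 ≡ 385^2 = 148225 ≡ 64 (mod 393)
337^8 ≡ 64^2 = 4096 ≡ 166 (mod 393)
337^16 ≡ 166^2 = 27556 ≡ 46 (mod 393)
337^32 ≡ 46^2 = 2116 ≡ 151 (mod 393)
337^64 ≡ 151^2 = 22801 ≡ 7 (mod 393)
337^128 ≡ 7^2 = 49 (mod 393)
337^256 ≡ 49^2 = 2401 ≡ 43 (mod 393)
So 337^256 ≡ 43 (mod 393).

43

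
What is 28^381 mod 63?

28

381 in binary is 101111101, i.e. 381 = 256 + 64 + 32 + 16 + 8 + 4 + 1.
28^1 ≡ 28 (mod 63)
28^2 ≡ 28^2 = 784 ≡ 28 (mod 63)
28^4 ≡ 28^2 = 784 ≡ 28 (mod 63)
28^8 ≡ 28^2 = 784 ≡ 28 (mod 63)
28^16 ≡ 28^2 = 784 ≡ 28 (mod 63)
28^32 ≡ 28^2 = 784 ≡ 28 (mod 63)
28^64 ≡ 28^2 = 784 ≡ 28 (mod 63)
28^128 ≡ 28^2 = 784 ≡ 28 (mod 63)
28^256 ≡ 28^2 = 784 ≡ 28 (mod 63)
28^381 = 28^256 × 28^64 × 28^32 × 28^16 × 28^8 × 28^4 × 28^1 ≡ 28 × 28 × 28 × 28 × 28 × 28 × 28 (mod 63).
Accumulate the product:
28 × 28 = 784 ≡ 28
28 × 28 = 784 ≡ 28
28 × 28 = 784 ≡ 28
28 × 28 = 784 ≡ 28
28 × 28 = 784 ≡ 28
28 × 28 = 784 ≡ 28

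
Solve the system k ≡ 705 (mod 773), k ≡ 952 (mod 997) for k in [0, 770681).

588185

773⁻¹ mod 997: 773·770 ≡ 1 (mod 997), so 773⁻¹ ≡ 770.
k = 705 + 773·((952 − 705)·770 mod 997) = 705 + 773·760 = 588185.
Check: 588185 mod 773 = 705, 588185 mod 997 = 952. ✓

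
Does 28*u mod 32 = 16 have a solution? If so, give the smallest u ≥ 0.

gcd(28, 32) = 4, and 4 | 16, so solutions exist.
Divide through by 4: 7*u mod 8 = 4.
7⁻¹ ≡ 7 (mod 8).
u ≡ 7*4 ≡ 4 (mod 8).
The smallest non-negative solution is u = 4.

4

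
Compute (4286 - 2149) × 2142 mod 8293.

4286 - 2149 = 2137
2137 × 2142 = 4577454 ≡ 8011 (mod 8293)

8011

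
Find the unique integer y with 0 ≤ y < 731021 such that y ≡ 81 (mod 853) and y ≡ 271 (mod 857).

853⁻¹ mod 857: 853×214 ≡ 1 (mod 857), so 853⁻¹ ≡ 214.
y = 81 + 853×((271 − 81)×214 mod 857) = 81 + 853×381 = 325074.

325074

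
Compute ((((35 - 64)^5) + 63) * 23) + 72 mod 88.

70

35 - 64 = -29 ≡ 59 (mod 88)
(59)^5 ≡ 67 (mod 88)
67 + 63 = 130 ≡ 42 (mod 88)
42 * 23 = 966 ≡ 86 (mod 88)
86 + 72 = 158 ≡ 70 (mod 88)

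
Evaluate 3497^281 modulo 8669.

Compute successive squares:
281 in binary is 100011001, i.e. 281 = 256 + 16 + 8 + 1.
3497^1 ≡ 3497 (mod 8669)
3497^2 ≡ 3497^2 = 12229009 ≡ 5719 (mod 8669)
3497^4 ≡ 5719^2 = 32706961 ≡ 7493 (mod 8669)
3497^8 ≡ 7493^2 = 56145049 ≡ 4605 (mod 8669)
3497^16 ≡ 4605^2 = 21206025 ≡ 1651 (mod 8669)
3497^32 ≡ 1651^2 = 2725801 ≡ 3735 (mod 8669)
3497^64 ≡ 3735^2 = 13950225 ≡ 1804 (mod 8669)
3497^128 ≡ 1804^2 = 3254416 ≡ 3541 (mod 8669)
3497^256 ≡ 3541^2 = 12538681 ≡ 3307 (mod 8669)
3497^281 = 3497^256 · 3497^16 · 3497^8 · 3497^1 ≡ 3307 · 1651 · 4605 · 3497 (mod 8669).
Accumulate the product:
3307 · 1651 = 5459857 ≡ 7056
7056 · 4605 = 32492880 ≡ 1468
1468 · 3497 = 5133596 ≡ 1548

1548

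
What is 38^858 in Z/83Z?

37

Using repeated squaring:
858 in binary is 1101011010, i.e. 858 = 512 + 256 + 64 + 16 + 8 + 2.
38^1 ≡ 38 (mod 83)
38^2 ≡ 38^2 = 1444 ≡ 33 (mod 83)
38^4 ≡ 33^2 = 1089 ≡ 10 (mod 83)
38^8 ≡ 10^2 = 100 ≡ 17 (mod 83)
38^16 ≡ 17^2 = 289 ≡ 40 (mod 83)
38^32 ≡ 40^2 = 1600 ≡ 23 (mod 83)
38^64 ≡ 23^2 = 529 ≡ 31 (mod 83)
38^128 ≡ 31^2 = 961 ≡ 48 (mod 83)
38^256 ≡ 48^2 = 2304 ≡ 63 (mod 83)
38^512 ≡ 63^2 = 3969 ≡ 68 (mod 83)
38^858 = 38^512 * 38^256 * 38^64 * 38^16 * 38^8 * 38^2 ≡ 68 * 63 * 31 * 40 * 17 * 33 (mod 83).
Accumulate the product:
68 * 63 = 4284 ≡ 51
51 * 31 = 1581 ≡ 4
4 * 40 = 160 ≡ 77
77 * 17 = 1309 ≡ 64
64 * 33 = 2112 ≡ 37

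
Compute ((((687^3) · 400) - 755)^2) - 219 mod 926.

138

(687)^3 ≡ 99 (mod 926)
99 · 400 = 39600 ≡ 708 (mod 926)
708 - 755 = -47 ≡ 879 (mod 926)
(879)^2 ≡ 357 (mod 926)
357 - 219 = 138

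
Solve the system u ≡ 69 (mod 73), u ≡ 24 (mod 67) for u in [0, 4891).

73⁻¹ mod 67: 73×56 ≡ 1 (mod 67), so 73⁻¹ ≡ 56.
u = 69 + 73×((24 − 69)×56 mod 67) = 69 + 73×26 = 1967.
Check: 1967 mod 73 = 69, 1967 mod 67 = 24. ✓

1967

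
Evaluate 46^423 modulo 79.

By square-and-multiply:
423 in binary is 110100111, i.e. 423 = 256 + 128 + 32 + 4 + 2 + 1.
46^1 ≡ 46 (mod 79)
46^2 ≡ 46^2 = 2116 ≡ 62 (mod 79)
46^4 ≡ 62^2 = 3844 ≡ 52 (mod 79)
46^8 ≡ 52^2 = 2704 ≡ 18 (mod 79)
46^16 ≡ 18^2 = 324 ≡ 8 (mod 79)
46^32 ≡ 8^2 = 64 (mod 79)
46^64 ≡ 64^2 = 4096 ≡ 67 (mod 79)
46^128 ≡ 67^2 = 4489 ≡ 65 (mod 79)
46^256 ≡ 65^2 = 4225 ≡ 38 (mod 79)
46^423 = 46^256 × 46^128 × 46^32 × 46^4 × 46^2 × 46^1 ≡ 38 × 65 × 64 × 52 × 62 × 46 (mod 79).
Accumulate the product:
38 × 65 = 2470 ≡ 21
21 × 64 = 1344 ≡ 1
1 × 52 = 52
52 × 62 = 3224 ≡ 64
64 × 46 = 2944 ≡ 21

21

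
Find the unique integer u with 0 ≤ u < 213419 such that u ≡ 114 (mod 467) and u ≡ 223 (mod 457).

69230

467⁻¹ mod 457: 467·320 ≡ 1 (mod 457), so 467⁻¹ ≡ 320.
u = 114 + 467·((223 − 114)·320 mod 457) = 114 + 467·148 = 69230.
Check: 69230 mod 467 = 114, 69230 mod 457 = 223. ✓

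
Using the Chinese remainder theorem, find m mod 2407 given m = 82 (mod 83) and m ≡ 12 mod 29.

83⁻¹ mod 29: 83·7 ≡ 1 (mod 29), so 83⁻¹ ≡ 7.
m = 82 + 83·((12 − 82)·7 mod 29) = 82 + 83·3 = 331.
Check: 331 mod 83 = 82, 331 mod 29 = 12. ✓

331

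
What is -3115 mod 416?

213

-3115 = -8*416 + 213, so -3115 ≡ 213 (mod 416).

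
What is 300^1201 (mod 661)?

570

Compute successive squares:
1201 in binary is 10010110001, i.e. 1201 = 1024 + 128 + 32 + 16 + 1.
300^1 ≡ 300 (mod 661)
300^2 ≡ 300^2 = 90000 ≡ 104 (mod 661)
300^4 ≡ 104^2 = 10816 ≡ 240 (mod 661)
300^8 ≡ 240^2 = 57600 ≡ 93 (mod 661)
300^16 ≡ 93^2 = 8649 ≡ 56 (mod 661)
300^32 ≡ 56^2 = 3136 ≡ 492 (mod 661)
300^64 ≡ 492^2 = 242064 ≡ 138 (mod 661)
300^128 ≡ 138^2 = 19044 ≡ 536 (mod 661)
300^256 ≡ 536^2 = 287296 ≡ 422 (mod 661)
300^512 ≡ 422^2 = 178084 ≡ 275 (mod 661)
300^1024 ≡ 275^2 = 75625 ≡ 271 (mod 661)
300^1201 = 300^1024 * 300^128 * 300^32 * 300^16 * 300^1 ≡ 271 * 536 * 492 * 56 * 300 (mod 661).
Accumulate the product:
271 * 536 = 145256 ≡ 497
497 * 492 = 244524 ≡ 615
615 * 56 = 34440 ≡ 68
68 * 300 = 20400 ≡ 570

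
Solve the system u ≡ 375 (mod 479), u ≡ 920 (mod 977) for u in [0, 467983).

479⁻¹ mod 977: 479·257 ≡ 1 (mod 977), so 479⁻¹ ≡ 257.
u = 375 + 479·((920 − 375)·257 mod 977) = 375 + 479·354 = 169941.

169941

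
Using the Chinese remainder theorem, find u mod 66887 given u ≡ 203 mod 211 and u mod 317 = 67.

211⁻¹ mod 317: 211·314 ≡ 1 (mod 317), so 211⁻¹ ≡ 314.
u = 203 + 211·((67 − 203)·314 mod 317) = 203 + 211·91 = 19404.
Check: 19404 mod 211 = 203, 19404 mod 317 = 67. ✓

19404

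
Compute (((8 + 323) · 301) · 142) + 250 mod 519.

431

8 + 323 = 331
331 · 301 = 99631 ≡ 502 (mod 519)
502 · 142 = 71284 ≡ 181 (mod 519)
181 + 250 = 431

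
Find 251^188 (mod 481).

380

251^1 ≡ 251 (mod 481)
251^2 ≡ 251^2 = 63001 ≡ 471 (mod 481)
251^4 ≡ 471^2 = 221841 ≡ 100 (mod 481)
251^8 ≡ 100^2 = 10000 ≡ 380 (mod 481)
251^16 ≡ 380^2 = 144400 ≡ 100 (mod 481)
251^32 ≡ 100^2 = 10000 ≡ 380 (mod 481)
251^64 ≡ 380^2 = 144400 ≡ 100 (mod 481)
251^128 ≡ 100^2 = 10000 ≡ 380 (mod 481)
251^188 = 251^128 · 251^32 · 251^16 · 251^8 · 251^4 ≡ 380 · 380 · 100 · 380 · 100 (mod 481).
Accumulate the product:
380 · 380 = 144400 ≡ 100
100 · 100 = 10000 ≡ 380
380 · 380 = 144400 ≡ 100
100 · 100 = 10000 ≡ 380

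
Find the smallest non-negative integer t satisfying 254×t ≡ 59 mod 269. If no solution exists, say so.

gcd(254, 269) = 1, so a unique solution mod 269 exists.
254⁻¹ ≡ 251 (mod 269).
t ≡ 251×59 ≡ 14 (mod 269).

14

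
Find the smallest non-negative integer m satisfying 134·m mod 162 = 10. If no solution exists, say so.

17

gcd(134, 162) = 2, and 2 | 10, so solutions exist.
Divide through by 2: 67·m ≡ 5 mod 81.
67⁻¹ ≡ 52 (mod 81).
m ≡ 52·5 ≡ 17 (mod 81).
The smallest non-negative solution is m = 17.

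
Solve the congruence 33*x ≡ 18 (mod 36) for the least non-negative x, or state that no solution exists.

6

gcd(33, 36) = 3, and 3 | 18, so solutions exist.
Divide through by 3: 11*x = 6 (mod 12).
11⁻¹ ≡ 11 (mod 12).
x ≡ 11*6 ≡ 6 (mod 12).
The smallest non-negative solution is x = 6.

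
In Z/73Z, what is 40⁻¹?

42

73 = 1*40 + 33
40 = 1*33 + 7
33 = 4*7 + 5
7 = 1*5 + 2
5 = 2*2 + 1
2 = 2*1 + 0
gcd(40, 73) = 1, so the inverse exists.
Bézout: 1 = 17*73 − 31*40.
So 40⁻¹ ≡ −31 ≡ 42 (mod 73).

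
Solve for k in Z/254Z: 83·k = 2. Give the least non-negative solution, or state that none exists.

gcd(83, 254) = 1, so a unique solution mod 254 exists.
83⁻¹ ≡ 101 (mod 254).
k ≡ 101·2 ≡ 202 (mod 254).

202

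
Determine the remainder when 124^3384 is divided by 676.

Compute successive squares:
3384 in binary is 110100111000, i.e. 3384 = 2048 + 1024 + 256 + 32 + 16 + 8.
124^1 ≡ 124 (mod 676)
124^2 ≡ 124^2 = 15376 ≡ 504 (mod 676)
124^4 ≡ 504^2 = 254016 ≡ 516 (mod 676)
124^8 ≡ 516^2 = 266256 ≡ 588 (mod 676)
124^16 ≡ 588^2 = 345744 ≡ 308 (mod 676)
124^32 ≡ 308^2 = 94864 ≡ 224 (mod 676)
124^64 ≡ 224^2 = 50176 ≡ 152 (mod 676)
124^128 ≡ 152^2 = 23104 ≡ 120 (mod 676)
124^256 ≡ 120^2 = 14400 ≡ 204 (mod 676)
124^512 ≡ 204^2 = 41616 ≡ 380 (mod 676)
124^1024 ≡ 380^2 = 144400 ≡ 412 (mod 676)
124^2048 ≡ 412^2 = 169744 ≡ 68 (mod 676)
124^3384 = 124^2048 × 124^1024 × 124^256 × 124^32 × 124^16 × 124^8 ≡ 68 × 412 × 204 × 224 × 308 × 588 (mod 676).
Accumulate the product:
68 × 412 = 28016 ≡ 300
300 × 204 = 61200 ≡ 360
360 × 224 = 80640 ≡ 196
196 × 308 = 60368 ≡ 204
204 × 588 = 119952 ≡ 300

300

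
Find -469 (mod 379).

289

-469 = -2*379 + 289, so -469 ≡ 289 (mod 379).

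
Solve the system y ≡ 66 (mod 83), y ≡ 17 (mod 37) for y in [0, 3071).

979

83⁻¹ mod 37: 83*33 ≡ 1 (mod 37), so 83⁻¹ ≡ 33.
y = 66 + 83*((17 − 66)*33 mod 37) = 66 + 83*11 = 979.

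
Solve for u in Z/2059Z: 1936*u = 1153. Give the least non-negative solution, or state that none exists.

gcd(1936, 2059) = 1, so a unique solution mod 2059 exists.
1936⁻¹ ≡ 1222 (mod 2059).
u ≡ 1222*1153 ≡ 610 (mod 2059).

610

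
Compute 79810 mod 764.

79810 = 104·764 + 354, so 79810 ≡ 354 (mod 764).

354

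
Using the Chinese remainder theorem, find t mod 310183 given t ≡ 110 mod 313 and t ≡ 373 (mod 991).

13256

313⁻¹ mod 991: 313×19 ≡ 1 (mod 991), so 313⁻¹ ≡ 19.
t = 110 + 313×((373 − 110)×19 mod 991) = 110 + 313×42 = 13256.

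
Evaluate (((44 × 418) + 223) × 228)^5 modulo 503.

390

44 × 418 = 18392 ≡ 284 (mod 503)
284 + 223 = 507 ≡ 4 (mod 503)
4 × 228 = 912 ≡ 409 (mod 503)
(409)^5 ≡ 390 (mod 503)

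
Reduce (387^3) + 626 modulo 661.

(387)^3 ≡ 157 (mod 661)
157 + 626 = 783 ≡ 122 (mod 661)

122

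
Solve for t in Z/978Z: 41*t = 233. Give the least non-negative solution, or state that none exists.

gcd(41, 978) = 1, so a unique solution mod 978 exists.
41⁻¹ ≡ 167 (mod 978).
t ≡ 167*233 ≡ 769 (mod 978).

769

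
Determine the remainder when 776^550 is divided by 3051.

Using repeated squaring:
550 in binary is 1000100110, i.e. 550 = 512 + 32 + 4 + 2.
776^1 ≡ 776 (mod 3051)
776^2 ≡ 776^2 = 602176 ≡ 1129 (mod 3051)
776^4 ≡ 1129^2 = 1274641 ≡ 2374 (mod 3051)
776^8 ≡ 2374^2 = 5635876 ≡ 679 (mod 3051)
776^16 ≡ 679^2 = 461041 ≡ 340 (mod 3051)
776^32 ≡ 340^2 = 115600 ≡ 2713 (mod 3051)
776^64 ≡ 2713^2 = 7360369 ≡ 1357 (mod 3051)
776^128 ≡ 1357^2 = 1841449 ≡ 1696 (mod 3051)
776^256 ≡ 1696^2 = 2876416 ≡ 2374 (mod 3051)
776^512 ≡ 2374^2 = 5635876 ≡ 679 (mod 3051)
776^550 = 776^512 * 776^32 * 776^4 * 776^2 ≡ 679 * 2713 * 2374 * 1129 (mod 3051).
Accumulate the product:
679 * 2713 = 1842127 ≡ 2374
2374 * 2374 = 5635876 ≡ 679
679 * 1129 = 766591 ≡ 790

790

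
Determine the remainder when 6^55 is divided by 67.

55 in binary is 110111, i.e. 55 = 32 + 16 + 4 + 2 + 1.
6^1 ≡ 6 (mod 67)
6^2 ≡ 6^2 = 36 (mod 67)
6^4 ≡ 36^2 = 1296 ≡ 23 (mod 67)
6^8 ≡ 23^2 = 529 ≡ 60 (mod 67)
6^16 ≡ 60^2 = 3600 ≡ 49 (mod 67)
6^32 ≡ 49^2 = 2401 ≡ 56 (mod 67)
6^55 = 6^32 · 6^16 · 6^4 · 6^2 · 6^1 ≡ 56 · 49 · 23 · 36 · 6 (mod 67).
Accumulate the product:
56 · 49 = 2744 ≡ 64
64 · 23 = 1472 ≡ 65
65 · 36 = 2340 ≡ 62
62 · 6 = 372 ≡ 37

37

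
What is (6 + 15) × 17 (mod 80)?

6 + 15 = 21
21 × 17 = 357 ≡ 37 (mod 80)

37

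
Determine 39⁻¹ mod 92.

Run the extended Euclidean algorithm:
92 = 2*39 + 14
39 = 2*14 + 11
14 = 1*11 + 3
11 = 3*3 + 2
3 = 1*2 + 1
2 = 2*1 + 0
gcd(39, 92) = 1, so the inverse exists.
Bézout: 1 = 14*92 − 33*39.
So 39⁻¹ ≡ −33 ≡ 59 (mod 92).

59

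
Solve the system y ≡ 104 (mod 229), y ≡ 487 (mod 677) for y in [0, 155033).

72926

229⁻¹ mod 677: 229×68 ≡ 1 (mod 677), so 229⁻¹ ≡ 68.
y = 104 + 229×((487 − 104)×68 mod 677) = 104 + 229×318 = 72926.
Check: 72926 mod 229 = 104, 72926 mod 677 = 487. ✓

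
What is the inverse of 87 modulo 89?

44

By the extended Euclidean algorithm:
89 = 1·87 + 2
87 = 43·2 + 1
2 = 2·1 + 0
gcd(87, 89) = 1, so the inverse exists.
Back-substitute for 1:
1 = 1·87 − 43·2
  = −43·89 + 44·87
So 87⁻¹ ≡ 44 (mod 89).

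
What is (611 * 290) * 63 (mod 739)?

611 * 290 = 177190 ≡ 569 (mod 739)
569 * 63 = 35847 ≡ 375 (mod 739)

375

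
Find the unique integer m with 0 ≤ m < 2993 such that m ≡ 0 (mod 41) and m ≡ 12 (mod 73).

41⁻¹ mod 73: 41·57 ≡ 1 (mod 73), so 41⁻¹ ≡ 57.
m = 0 + 41·((12 − 0)·57 mod 73) = 0 + 41·27 = 1107.
Check: 1107 mod 41 = 0, 1107 mod 73 = 12. ✓

1107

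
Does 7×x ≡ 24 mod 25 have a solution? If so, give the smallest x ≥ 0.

7

gcd(7, 25) = 1, so a unique solution mod 25 exists.
7⁻¹ ≡ 18 (mod 25).
x ≡ 18×24 ≡ 7 (mod 25).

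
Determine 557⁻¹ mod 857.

837

Run the extended Euclidean algorithm:
857 = 1·557 + 300
557 = 1·300 + 257
300 = 1·257 + 43
257 = 5·43 + 42
43 = 1·42 + 1
42 = 42·1 + 0
gcd(557, 857) = 1, so the inverse exists.
Bézout: 1 = 13·857 − 20·557.
So 557⁻¹ ≡ −20 ≡ 837 (mod 857).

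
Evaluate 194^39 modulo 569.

39 in binary is 100111, i.e. 39 = 32 + 4 + 2 + 1.
194^1 ≡ 194 (mod 569)
194^2 ≡ 194^2 = 37636 ≡ 82 (mod 569)
194^4 ≡ 82^2 = 6724 ≡ 465 (mod 569)
194^8 ≡ 465^2 = 216225 ≡ 5 (mod 569)
194^16 ≡ 5^2 = 25 (mod 569)
194^32 ≡ 25^2 = 625 ≡ 56 (mod 569)
194^39 = 194^32 · 194^4 · 194^2 · 194^1 ≡ 56 · 465 · 82 · 194 (mod 569).
Accumulate the product:
56 · 465 = 26040 ≡ 435
435 · 82 = 35670 ≡ 392
392 · 194 = 76048 ≡ 371

371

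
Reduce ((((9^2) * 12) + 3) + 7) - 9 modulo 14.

7

(9)^2 ≡ 11 (mod 14)
11 * 12 = 132 ≡ 6 (mod 14)
6 + 3 = 9
9 + 7 = 16 ≡ 2 (mod 14)
2 - 9 = -7 ≡ 7 (mod 14)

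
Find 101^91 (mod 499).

255

Using repeated squaring:
91 in binary is 1011011, i.e. 91 = 64 + 16 + 8 + 2 + 1.
101^1 ≡ 101 (mod 499)
101^2 ≡ 101^2 = 10201 ≡ 221 (mod 499)
101^4 ≡ 221^2 = 48841 ≡ 438 (mod 499)
101^8 ≡ 438^2 = 191844 ≡ 228 (mod 499)
101^16 ≡ 228^2 = 51984 ≡ 88 (mod 499)
101^32 ≡ 88^2 = 7744 ≡ 259 (mod 499)
101^64 ≡ 259^2 = 67081 ≡ 215 (mod 499)
101^91 = 101^64 · 101^16 · 101^8 · 101^2 · 101^1 ≡ 215 · 88 · 228 · 221 · 101 (mod 499).
Accumulate the product:
215 · 88 = 18920 ≡ 457
457 · 228 = 104196 ≡ 404
404 · 221 = 89284 ≡ 462
462 · 101 = 46662 ≡ 255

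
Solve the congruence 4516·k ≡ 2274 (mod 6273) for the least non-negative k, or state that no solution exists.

420

gcd(4516, 6273) = 1, so a unique solution mod 6273 exists.
4516⁻¹ ≡ 4927 (mod 6273).
k ≡ 4927·2274 ≡ 420 (mod 6273).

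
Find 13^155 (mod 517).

155 in binary is 10011011, i.e. 155 = 128 + 16 + 8 + 2 + 1.
13^1 ≡ 13 (mod 517)
13^2 ≡ 13^2 = 169 (mod 517)
13^4 ≡ 169^2 = 28561 ≡ 126 (mod 517)
13^8 ≡ 126^2 = 15876 ≡ 366 (mod 517)
13^16 ≡ 366^2 = 133956 ≡ 53 (mod 517)
13^32 ≡ 53^2 = 2809 ≡ 224 (mod 517)
13^64 ≡ 224^2 = 50176 ≡ 27 (mod 517)
13^128 ≡ 27^2 = 729 ≡ 212 (mod 517)
13^155 = 13^128 × 13^16 × 13^8 × 13^2 × 13^1 ≡ 212 × 53 × 366 × 169 × 13 (mod 517).
Accumulate the product:
212 × 53 = 11236 ≡ 379
379 × 366 = 138714 ≡ 158
158 × 169 = 26702 ≡ 335
335 × 13 = 4355 ≡ 219

219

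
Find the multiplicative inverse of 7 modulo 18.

13

18 = 2*7 + 4
7 = 1*4 + 3
4 = 1*3 + 1
3 = 3*1 + 0
gcd(7, 18) = 1, so the inverse exists.
Back-substitute for 1:
1 = 1*4 − 1*3
  = −1*7 + 2*4
  = 2*18 − 5*7
So 7⁻¹ ≡ −5 ≡ 13 (mod 18).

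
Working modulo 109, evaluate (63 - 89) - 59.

63 - 89 = -26 ≡ 83 (mod 109)
83 - 59 = 24

24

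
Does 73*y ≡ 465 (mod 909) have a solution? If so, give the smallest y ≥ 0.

492

gcd(73, 909) = 1, so a unique solution mod 909 exists.
73⁻¹ ≡ 523 (mod 909).
y ≡ 523*465 ≡ 492 (mod 909).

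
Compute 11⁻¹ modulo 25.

25 = 2·11 + 3
11 = 3·3 + 2
3 = 1·2 + 1
2 = 2·1 + 0
gcd(11, 25) = 1, so the inverse exists.
Back-substitute for 1:
1 = 1·3 − 1·2
  = −1·11 + 4·3
  = 4·25 − 9·11
So 11⁻¹ ≡ −9 ≡ 16 (mod 25).

16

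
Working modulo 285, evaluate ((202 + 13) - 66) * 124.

202 + 13 = 215
215 - 66 = 149
149 * 124 = 18476 ≡ 236 (mod 285)

236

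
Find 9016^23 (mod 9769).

4202

Using repeated squaring:
23 in binary is 10111, i.e. 23 = 16 + 4 + 2 + 1.
9016^1 ≡ 9016 (mod 9769)
9016^2 ≡ 9016^2 = 81288256 ≡ 407 (mod 9769)
9016^4 ≡ 407^2 = 165649 ≡ 9345 (mod 9769)
9016^8 ≡ 9345^2 = 87329025 ≡ 3934 (mod 9769)
9016^16 ≡ 3934^2 = 15476356 ≡ 2260 (mod 9769)
9016^23 = 9016^16 * 9016^4 * 9016^2 * 9016^1 ≡ 2260 * 9345 * 407 * 9016 (mod 9769).
Accumulate the product:
2260 * 9345 = 21119700 ≡ 8891
8891 * 407 = 3618637 ≡ 4107
4107 * 9016 = 37028712 ≡ 4202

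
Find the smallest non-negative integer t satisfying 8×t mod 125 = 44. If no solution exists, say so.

gcd(8, 125) = 1, so a unique solution mod 125 exists.
8⁻¹ ≡ 47 (mod 125).
t ≡ 47×44 ≡ 68 (mod 125).

68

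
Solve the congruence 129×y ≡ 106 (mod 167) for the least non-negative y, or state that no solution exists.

gcd(129, 167) = 1, so a unique solution mod 167 exists.
129⁻¹ ≡ 145 (mod 167).
y ≡ 145×106 ≡ 6 (mod 167).

6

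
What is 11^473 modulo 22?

11

11^1 ≡ 11 (mod 22)
11^2 ≡ 11^2 = 121 ≡ 11 (mod 22)
11^4 ≡ 11^2 = 121 ≡ 11 (mod 22)
11^8 ≡ 11^2 = 121 ≡ 11 (mod 22)
11^16 ≡ 11^2 = 121 ≡ 11 (mod 22)
11^32 ≡ 11^2 = 121 ≡ 11 (mod 22)
11^64 ≡ 11^2 = 121 ≡ 11 (mod 22)
11^128 ≡ 11^2 = 121 ≡ 11 (mod 22)
11^256 ≡ 11^2 = 121 ≡ 11 (mod 22)
11^473 = 11^256 * 11^128 * 11^64 * 11^16 * 11^8 * 11^1 ≡ 11 * 11 * 11 * 11 * 11 * 11 (mod 22).
Accumulate the product:
11 * 11 = 121 ≡ 11
11 * 11 = 121 ≡ 11
11 * 11 = 121 ≡ 11
11 * 11 = 121 ≡ 11
11 * 11 = 121 ≡ 11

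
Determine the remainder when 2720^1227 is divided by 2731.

1227 in binary is 10011001011, i.e. 1227 = 1024 + 128 + 64 + 8 + 2 + 1.
2720^1 ≡ 2720 (mod 2731)
2720^2 ≡ 2720^2 = 7398400 ≡ 121 (mod 2731)
2720^4 ≡ 121^2 = 14641 ≡ 986 (mod 2731)
2720^8 ≡ 986^2 = 972196 ≡ 2691 (mod 2731)
2720^16 ≡ 2691^2 = 7241481 ≡ 1600 (mod 2731)
2720^32 ≡ 1600^2 = 2560000 ≡ 1053 (mod 2731)
2720^64 ≡ 1053^2 = 1108809 ≡ 23 (mod 2731)
2720^128 ≡ 23^2 = 529 (mod 2731)
2720^256 ≡ 529^2 = 279841 ≡ 1279 (mod 2731)
2720^512 ≡ 1279^2 = 1635841 ≡ 2703 (mod 2731)
2720^1024 ≡ 2703^2 = 7306209 ≡ 784 (mod 2731)
2720^1227 = 2720^1024 × 2720^128 × 2720^64 × 2720^8 × 2720^2 × 2720^1 ≡ 784 × 529 × 23 × 2691 × 121 × 2720 (mod 2731).
Accumulate the product:
784 × 529 = 414736 ≡ 2355
2355 × 23 = 54165 ≡ 2276
2276 × 2691 = 6124716 ≡ 1814
1814 × 121 = 219494 ≡ 1014
1014 × 2720 = 2758080 ≡ 2501

2501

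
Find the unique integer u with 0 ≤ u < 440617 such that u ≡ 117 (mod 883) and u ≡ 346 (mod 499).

883⁻¹ mod 499: 883×256 ≡ 1 (mod 499), so 883⁻¹ ≡ 256.
u = 117 + 883×((346 − 117)×256 mod 499) = 117 + 883×241 = 212920.

212920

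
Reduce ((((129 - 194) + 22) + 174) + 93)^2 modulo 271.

41

129 - 194 = -65 ≡ 206 (mod 271)
206 + 22 = 228
228 + 174 = 402 ≡ 131 (mod 271)
131 + 93 = 224
(224)^2 ≡ 41 (mod 271)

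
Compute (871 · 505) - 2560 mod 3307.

771

871 · 505 = 439855 ≡ 24 (mod 3307)
24 - 2560 = -2536 ≡ 771 (mod 3307)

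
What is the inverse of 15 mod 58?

31

Apply the Euclidean algorithm and back-substitute:
58 = 3×15 + 13
15 = 1×13 + 2
13 = 6×2 + 1
2 = 2×1 + 0
gcd(15, 58) = 1, so the inverse exists.
Back-substitute for 1:
1 = 1×13 − 6×2
  = −6×15 + 7×13
  = 7×58 − 27×15
So 15⁻¹ ≡ −27 ≡ 31 (mod 58).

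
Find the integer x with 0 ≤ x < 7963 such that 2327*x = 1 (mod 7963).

7963 = 3·2327 + 982
2327 = 2·982 + 363
982 = 2·363 + 256
363 = 1·256 + 107
256 = 2·107 + 42
107 = 2·42 + 23
42 = 1·23 + 19
23 = 1·19 + 4
19 = 4·4 + 3
4 = 1·3 + 1
3 = 3·1 + 0
gcd(2327, 7963) = 1, so the inverse exists.
Bézout: 1 = −609·7963 + 2084·2327.
So 2327⁻¹ ≡ 2084 (mod 7963).

2084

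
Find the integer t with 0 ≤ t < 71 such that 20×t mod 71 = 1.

32

Run the extended Euclidean algorithm:
71 = 3*20 + 11
20 = 1*11 + 9
11 = 1*9 + 2
9 = 4*2 + 1
2 = 2*1 + 0
gcd(20, 71) = 1, so the inverse exists.
Back-substitute for 1:
1 = 1*9 − 4*2
  = −4*11 + 5*9
  = 5*20 − 9*11
  = −9*71 + 32*20
So 20⁻¹ ≡ 32 (mod 71).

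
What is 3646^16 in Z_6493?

2894

3646^1 ≡ 3646 (mod 6493)
3646^2 ≡ 3646^2 = 13293316 ≡ 2145 (mod 6493)
3646^4 ≡ 2145^2 = 4601025 ≡ 3981 (mod 6493)
3646^8 ≡ 3981^2 = 15848361 ≡ 5441 (mod 6493)
3646^16 ≡ 5441^2 = 29604481 ≡ 2894 (mod 6493)
So 3646^16 ≡ 2894 (mod 6493).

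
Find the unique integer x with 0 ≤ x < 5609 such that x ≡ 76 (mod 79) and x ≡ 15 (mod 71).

1577

79⁻¹ mod 71: 79·9 ≡ 1 (mod 71), so 79⁻¹ ≡ 9.
x = 76 + 79·((15 − 76)·9 mod 71) = 76 + 79·19 = 1577.
Check: 1577 mod 79 = 76, 1577 mod 71 = 15. ✓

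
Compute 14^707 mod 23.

7

14^1 ≡ 14 (mod 23)
14^2 ≡ 14^2 = 196 ≡ 12 (mod 23)
14^4 ≡ 12^2 = 144 ≡ 6 (mod 23)
14^8 ≡ 6^2 = 36 ≡ 13 (mod 23)
14^16 ≡ 13^2 = 169 ≡ 8 (mod 23)
14^32 ≡ 8^2 = 64 ≡ 18 (mod 23)
14^64 ≡ 18^2 = 324 ≡ 2 (mod 23)
14^128 ≡ 2^2 = 4 (mod 23)
14^256 ≡ 4^2 = 16 (mod 23)
14^512 ≡ 16^2 = 256 ≡ 3 (mod 23)
14^707 = 14^512 * 14^128 * 14^64 * 14^2 * 14^1 ≡ 3 * 4 * 2 * 12 * 14 (mod 23).
Accumulate the product:
3 * 4 = 12
12 * 2 = 24 ≡ 1
1 * 12 = 12
12 * 14 = 168 ≡ 7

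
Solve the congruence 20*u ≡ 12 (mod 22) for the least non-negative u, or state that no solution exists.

5

gcd(20, 22) = 2, and 2 | 12, so solutions exist.
Divide through by 2: 10*u mod 11 = 6.
10⁻¹ ≡ 10 (mod 11).
u ≡ 10*6 ≡ 5 (mod 11).
The smallest non-negative solution is u = 5.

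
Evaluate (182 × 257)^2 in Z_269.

182 × 257 = 46774 ≡ 237 (mod 269)
(237)^2 ≡ 217 (mod 269)

217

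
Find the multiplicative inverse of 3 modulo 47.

Run the extended Euclidean algorithm:
47 = 15·3 + 2
3 = 1·2 + 1
2 = 2·1 + 0
gcd(3, 47) = 1, so the inverse exists.
Bézout: 1 = −1·47 + 16·3.
So 3⁻¹ ≡ 16 (mod 47).

16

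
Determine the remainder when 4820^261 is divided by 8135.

8095

Compute successive squares:
4820^1 ≡ 4820 (mod 8135)
4820^2 ≡ 4820^2 = 23232400 ≡ 6975 (mod 8135)
4820^4 ≡ 6975^2 = 48650625 ≡ 3325 (mod 8135)
4820^8 ≡ 3325^2 = 11055625 ≡ 160 (mod 8135)
4820^16 ≡ 160^2 = 25600 ≡ 1195 (mod 8135)
4820^32 ≡ 1195^2 = 1428025 ≡ 4400 (mod 8135)
4820^64 ≡ 4400^2 = 19360000 ≡ 6835 (mod 8135)
4820^128 ≡ 6835^2 = 46717225 ≡ 6055 (mod 8135)
4820^256 ≡ 6055^2 = 36663025 ≡ 6715 (mod 8135)
4820^261 = 4820^256 · 4820^4 · 4820^1 ≡ 6715 · 3325 · 4820 (mod 8135).
Accumulate the product:
6715 · 3325 = 22327375 ≡ 4935
4935 · 4820 = 23786700 ≡ 8095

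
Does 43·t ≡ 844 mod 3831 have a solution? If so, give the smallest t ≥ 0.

gcd(43, 3831) = 1, so a unique solution mod 3831 exists.
43⁻¹ ≡ 2851 (mod 3831).
t ≡ 2851·844 ≡ 376 (mod 3831).

376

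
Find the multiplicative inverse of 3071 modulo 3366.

2921

3366 = 1×3071 + 295
3071 = 10×295 + 121
295 = 2×121 + 53
121 = 2×53 + 15
53 = 3×15 + 8
15 = 1×8 + 7
8 = 1×7 + 1
7 = 7×1 + 0
gcd(3071, 3366) = 1, so the inverse exists.
Bézout: 1 = 406×3366 − 445×3071.
So 3071⁻¹ ≡ −445 ≡ 2921 (mod 3366).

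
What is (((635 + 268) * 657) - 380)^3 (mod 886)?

635 + 268 = 903 ≡ 17 (mod 886)
17 * 657 = 11169 ≡ 537 (mod 886)
537 - 380 = 157
(157)^3 ≡ 731 (mod 886)

731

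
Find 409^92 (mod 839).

621

By square-and-multiply:
409^1 ≡ 409 (mod 839)
409^2 ≡ 409^2 = 167281 ≡ 320 (mod 839)
409^4 ≡ 320^2 = 102400 ≡ 42 (mod 839)
409^8 ≡ 42^2 = 1764 ≡ 86 (mod 839)
409^16 ≡ 86^2 = 7396 ≡ 684 (mod 839)
409^32 ≡ 684^2 = 467856 ≡ 533 (mod 839)
409^64 ≡ 533^2 = 284089 ≡ 507 (mod 839)
409^92 = 409^64 × 409^16 × 409^8 × 409^4 ≡ 507 × 684 × 86 × 42 (mod 839).
Accumulate the product:
507 × 684 = 346788 ≡ 281
281 × 86 = 24166 ≡ 674
674 × 42 = 28308 ≡ 621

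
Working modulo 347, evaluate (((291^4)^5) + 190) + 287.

(291)^4 ≡ 169 (mod 347)
(169)^5 ≡ 9 (mod 347)
9 + 190 = 199
199 + 287 = 486 ≡ 139 (mod 347)

139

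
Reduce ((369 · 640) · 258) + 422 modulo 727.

559

369 · 640 = 236160 ≡ 612 (mod 727)
612 · 258 = 157896 ≡ 137 (mod 727)
137 + 422 = 559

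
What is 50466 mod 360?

50466 = 140·360 + 66, so 50466 ≡ 66 (mod 360).

66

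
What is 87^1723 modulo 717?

1723 in binary is 11010111011, i.e. 1723 = 1024 + 512 + 128 + 32 + 16 + 8 + 2 + 1.
87^1 ≡ 87 (mod 717)
87^2 ≡ 87^2 = 7569 ≡ 399 (mod 717)
87^4 ≡ 399^2 = 159201 ≡ 27 (mod 717)
87^8 ≡ 27^2 = 729 ≡ 12 (mod 717)
87^16 ≡ 12^2 = 144 (mod 717)
87^32 ≡ 144^2 = 20736 ≡ 660 (mod 717)
87^64 ≡ 660^2 = 435600 ≡ 381 (mod 717)
87^128 ≡ 381^2 = 145161 ≡ 327 (mod 717)
87^256 ≡ 327^2 = 106929 ≡ 96 (mod 717)
87^512 ≡ 96^2 = 9216 ≡ 612 (mod 717)
87^1024 ≡ 612^2 = 374544 ≡ 270 (mod 717)
87^1723 = 87^1024 * 87^512 * 87^128 * 87^32 * 87^16 * 87^8 * 87^2 * 87^1 ≡ 270 * 612 * 327 * 660 * 144 * 12 * 399 * 87 (mod 717).
Accumulate the product:
270 * 612 = 165240 ≡ 330
330 * 327 = 107910 ≡ 360
360 * 660 = 237600 ≡ 273
273 * 144 = 39312 ≡ 594
594 * 12 = 7128 ≡ 675
675 * 399 = 269325 ≡ 450
450 * 87 = 39150 ≡ 432

432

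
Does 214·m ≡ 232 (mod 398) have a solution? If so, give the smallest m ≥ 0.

42

gcd(214, 398) = 2, and 2 | 232, so solutions exist.
Divide through by 2: 107·m = 116 (mod 199).
107⁻¹ ≡ 93 (mod 199).
m ≡ 93·116 ≡ 42 (mod 199).
The smallest non-negative solution is m = 42.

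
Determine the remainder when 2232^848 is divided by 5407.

By square-and-multiply:
848 in binary is 1101010000, i.e. 848 = 512 + 256 + 64 + 16.
2232^1 ≡ 2232 (mod 5407)
2232^2 ≡ 2232^2 = 4981824 ≡ 1977 (mod 5407)
2232^4 ≡ 1977^2 = 3908529 ≡ 4675 (mod 5407)
2232^8 ≡ 4675^2 = 21855625 ≡ 531 (mod 5407)
2232^16 ≡ 531^2 = 281961 ≡ 797 (mod 5407)
2232^32 ≡ 797^2 = 635209 ≡ 2590 (mod 5407)
2232^64 ≡ 2590^2 = 6708100 ≡ 3420 (mod 5407)
2232^128 ≡ 3420^2 = 11696400 ≡ 1059 (mod 5407)
2232^256 ≡ 1059^2 = 1121481 ≡ 2232 (mod 5407)
2232^512 ≡ 2232^2 = 4981824 ≡ 1977 (mod 5407)
2232^848 = 2232^512 · 2232^256 · 2232^64 · 2232^16 ≡ 1977 · 2232 · 3420 · 797 (mod 5407).
Accumulate the product:
1977 · 2232 = 4412664 ≡ 552
552 · 3420 = 1887840 ≡ 797
797 · 797 = 635209 ≡ 2590

2590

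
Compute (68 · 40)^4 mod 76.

24

68 · 40 = 2720 ≡ 60 (mod 76)
(60)^4 ≡ 24 (mod 76)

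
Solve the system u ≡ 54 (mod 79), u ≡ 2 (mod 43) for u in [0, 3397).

79⁻¹ mod 43: 79·6 ≡ 1 (mod 43), so 79⁻¹ ≡ 6.
u = 54 + 79·((2 − 54)·6 mod 43) = 54 + 79·32 = 2582.

2582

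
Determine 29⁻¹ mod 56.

29

56 = 1*29 + 27
29 = 1*27 + 2
27 = 13*2 + 1
2 = 2*1 + 0
gcd(29, 56) = 1, so the inverse exists.
Back-substitute for 1:
1 = 1*27 − 13*2
  = −13*29 + 14*27
  = 14*56 − 27*29
So 29⁻¹ ≡ −27 ≡ 29 (mod 56).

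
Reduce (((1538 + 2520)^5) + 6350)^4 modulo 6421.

1538 + 2520 = 4058
(4058)^5 ≡ 3168 (mod 6421)
3168 + 6350 = 9518 ≡ 3097 (mod 6421)
(3097)^4 ≡ 2824 (mod 6421)

2824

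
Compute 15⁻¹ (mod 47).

47 = 3×15 + 2
15 = 7×2 + 1
2 = 2×1 + 0
gcd(15, 47) = 1, so the inverse exists.
Bézout: 1 = −7×47 + 22×15.
So 15⁻¹ ≡ 22 (mod 47).

22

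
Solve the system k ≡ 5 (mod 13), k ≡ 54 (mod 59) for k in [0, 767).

408

13⁻¹ mod 59: 13×50 ≡ 1 (mod 59), so 13⁻¹ ≡ 50.
k = 5 + 13×((54 − 5)×50 mod 59) = 5 + 13×31 = 408.
Check: 408 mod 13 = 5, 408 mod 59 = 54. ✓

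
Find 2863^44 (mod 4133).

2863^1 ≡ 2863 (mod 4133)
2863^2 ≡ 2863^2 = 8196769 ≡ 1030 (mod 4133)
2863^4 ≡ 1030^2 = 1060900 ≡ 2852 (mod 4133)
2863^8 ≡ 2852^2 = 8133904 ≡ 160 (mod 4133)
2863^16 ≡ 160^2 = 25600 ≡ 802 (mod 4133)
2863^32 ≡ 802^2 = 643204 ≡ 2589 (mod 4133)
2863^44 = 2863^32 * 2863^8 * 2863^4 ≡ 2589 * 160 * 2852 (mod 4133).
Accumulate the product:
2589 * 160 = 414240 ≡ 940
940 * 2852 = 2680880 ≡ 2696

2696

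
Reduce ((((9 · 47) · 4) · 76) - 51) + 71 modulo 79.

9 · 47 = 423 ≡ 28 (mod 79)
28 · 4 = 112 ≡ 33 (mod 79)
33 · 76 = 2508 ≡ 59 (mod 79)
59 - 51 = 8
8 + 71 = 79 ≡ 0 (mod 79)

0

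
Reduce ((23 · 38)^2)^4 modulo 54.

46

23 · 38 = 874 ≡ 10 (mod 54)
(10)^2 ≡ 46 (mod 54)
(46)^4 ≡ 46 (mod 54)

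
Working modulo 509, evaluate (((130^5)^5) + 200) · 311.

420

(130)^5 ≡ 289 (mod 509)
(289)^5 ≡ 384 (mod 509)
384 + 200 = 584 ≡ 75 (mod 509)
75 · 311 = 23325 ≡ 420 (mod 509)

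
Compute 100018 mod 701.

476

100018 = 142·701 + 476, so 100018 ≡ 476 (mod 701).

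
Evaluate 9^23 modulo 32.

25

Using repeated squaring:
23 in binary is 10111, i.e. 23 = 16 + 4 + 2 + 1.
9^1 ≡ 9 (mod 32)
9^2 ≡ 9^2 = 81 ≡ 17 (mod 32)
9^4 ≡ 17^2 = 289 ≡ 1 (mod 32)
9^8 ≡ 1^2 = 1 (mod 32)
9^16 ≡ 1^2 = 1 (mod 32)
9^23 = 9^16 * 9^4 * 9^2 * 9^1 ≡ 1 * 1 * 17 * 9 (mod 32).
Accumulate the product:
1 * 1 = 1
1 * 17 = 17
17 * 9 = 153 ≡ 25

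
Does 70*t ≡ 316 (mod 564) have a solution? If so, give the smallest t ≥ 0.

214

gcd(70, 564) = 2, and 2 | 316, so solutions exist.
Divide through by 2: 35*t ≡ 158 (mod 282).
35⁻¹ ≡ 137 (mod 282).
t ≡ 137*158 ≡ 214 (mod 282).
The smallest non-negative solution is t = 214.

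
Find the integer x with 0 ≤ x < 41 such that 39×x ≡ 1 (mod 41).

41 = 1·39 + 2
39 = 19·2 + 1
2 = 2·1 + 0
gcd(39, 41) = 1, so the inverse exists.
Back-substitute for 1:
1 = 1·39 − 19·2
  = −19·41 + 20·39
So 39⁻¹ ≡ 20 (mod 41).

20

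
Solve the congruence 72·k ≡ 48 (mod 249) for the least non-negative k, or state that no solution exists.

gcd(72, 249) = 3, and 3 | 48, so solutions exist.
Divide through by 3: 24·k ≡ 16 mod 83.
24⁻¹ ≡ 45 (mod 83).
k ≡ 45·16 ≡ 56 (mod 83).
The smallest non-negative solution is k = 56.

56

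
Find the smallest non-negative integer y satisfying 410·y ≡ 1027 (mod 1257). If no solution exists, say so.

398

gcd(410, 1257) = 1, so a unique solution mod 1257 exists.
410⁻¹ ≡ 512 (mod 1257).
y ≡ 512·1027 ≡ 398 (mod 1257).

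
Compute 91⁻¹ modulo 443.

185

443 = 4×91 + 79
91 = 1×79 + 12
79 = 6×12 + 7
12 = 1×7 + 5
7 = 1×5 + 2
5 = 2×2 + 1
2 = 2×1 + 0
gcd(91, 443) = 1, so the inverse exists.
Back-substitute for 1:
1 = 1×5 − 2×2
  = −2×7 + 3×5
  = 3×12 − 5×7
  = −5×79 + 33×12
  = 33×91 − 38×79
  = −38×443 + 185×91
So 91⁻¹ ≡ 185 (mod 443).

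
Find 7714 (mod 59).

44

7714 = 130·59 + 44, so 7714 ≡ 44 (mod 59).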